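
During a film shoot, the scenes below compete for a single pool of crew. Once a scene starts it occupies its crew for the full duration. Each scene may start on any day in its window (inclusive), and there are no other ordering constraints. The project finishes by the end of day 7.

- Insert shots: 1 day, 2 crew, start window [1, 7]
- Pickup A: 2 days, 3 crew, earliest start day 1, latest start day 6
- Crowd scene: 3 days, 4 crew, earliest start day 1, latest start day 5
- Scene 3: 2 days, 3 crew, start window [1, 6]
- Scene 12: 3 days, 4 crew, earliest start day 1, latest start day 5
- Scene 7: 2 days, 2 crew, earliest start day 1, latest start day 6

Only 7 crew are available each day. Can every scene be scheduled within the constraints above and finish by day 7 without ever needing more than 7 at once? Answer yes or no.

yes

Schedule Insert shots@1, Pickup A@1, Crowd scene@2, Scene 3@3, Scene 12@5, Scene 7@5: d1:5  d2:7  d3:7  d4:7  d5:6  d6:6  d7:4 — peak 7 ≤ 7.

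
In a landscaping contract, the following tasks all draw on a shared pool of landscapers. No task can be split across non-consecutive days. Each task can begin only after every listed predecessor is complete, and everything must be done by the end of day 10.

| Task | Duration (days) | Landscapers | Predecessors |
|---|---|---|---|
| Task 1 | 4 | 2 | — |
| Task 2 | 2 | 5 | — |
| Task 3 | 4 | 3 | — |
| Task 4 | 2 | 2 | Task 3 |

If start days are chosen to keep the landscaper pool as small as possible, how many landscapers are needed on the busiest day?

Early-start (Task 1@1, Task 2@1, Task 3@1, Task 4@5) gives peak 10: d1:10  d2:10  d3:5  d4:5  d5:2  d6:2  d7:0  d8:0  d9:0  d10:0.
Shift Task 2→5, Task 4→7.
Schedule Task 1@1, Task 2@5, Task 3@1, Task 4@7: d1:5  d2:5  d3:5  d4:5  d5:5  d6:5  d7:2  d8:2  d9:0  d10:0 — peak 5.

5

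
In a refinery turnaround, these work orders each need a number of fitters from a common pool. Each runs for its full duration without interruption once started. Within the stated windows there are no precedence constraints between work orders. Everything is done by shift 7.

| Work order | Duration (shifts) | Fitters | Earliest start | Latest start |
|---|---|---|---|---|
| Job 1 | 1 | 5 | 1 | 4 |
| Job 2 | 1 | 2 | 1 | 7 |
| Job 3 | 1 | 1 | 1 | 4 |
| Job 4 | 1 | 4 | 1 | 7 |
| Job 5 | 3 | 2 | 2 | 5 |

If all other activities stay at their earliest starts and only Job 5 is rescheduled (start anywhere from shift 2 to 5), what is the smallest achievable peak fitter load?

Job 5@2: s1:12  s2:2  s3:2  s4:2  s5:0  s6:0  s7:0 → peak 12
Job 5@3: s1:12  s2:0  s3:2  s4:2  s5:2  s6:0  s7:0 → peak 12
Job 5@4: s1:12  s2:0  s3:0  s4:2  s5:2  s6:2  s7:0 → peak 12
Job 5@5: s1:12  s2:0  s3:0  s4:0  s5:2  s6:2  s7:2 → peak 12
Best is Job 5@2, peak 12.

12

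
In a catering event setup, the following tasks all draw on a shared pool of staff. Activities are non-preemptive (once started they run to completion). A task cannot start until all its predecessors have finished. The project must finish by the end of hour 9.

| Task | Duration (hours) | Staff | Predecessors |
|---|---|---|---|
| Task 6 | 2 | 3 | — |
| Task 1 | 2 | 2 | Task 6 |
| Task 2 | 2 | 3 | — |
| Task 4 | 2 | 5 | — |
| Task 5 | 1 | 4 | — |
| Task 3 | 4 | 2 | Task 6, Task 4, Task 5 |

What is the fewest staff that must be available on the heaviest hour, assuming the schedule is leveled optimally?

5

Early-start (Task 6@1, Task 1@3, Task 2@1, Task 4@1, Task 5@1, Task 3@3) gives peak 15: h1:15  h2:11  h3:4  h4:4  h5:2  h6:2  h7:0  h8:0  h9:0.
Shift Task 1→6, Task 2→8, Task 4→3, Task 5→5, Task 3→6.
Schedule Task 6@1, Task 1@6, Task 2@8, Task 4@3, Task 5@5, Task 3@6: h1:3  h2:3  h3:5  h4:5  h5:4  h6:4  h7:4  h8:5  h9:5 — peak 5.
Total staffer-hours = 38 over 9 hours ⇒ peak ≥ ⌈38/9⌉ = 5, so 5 is optimal.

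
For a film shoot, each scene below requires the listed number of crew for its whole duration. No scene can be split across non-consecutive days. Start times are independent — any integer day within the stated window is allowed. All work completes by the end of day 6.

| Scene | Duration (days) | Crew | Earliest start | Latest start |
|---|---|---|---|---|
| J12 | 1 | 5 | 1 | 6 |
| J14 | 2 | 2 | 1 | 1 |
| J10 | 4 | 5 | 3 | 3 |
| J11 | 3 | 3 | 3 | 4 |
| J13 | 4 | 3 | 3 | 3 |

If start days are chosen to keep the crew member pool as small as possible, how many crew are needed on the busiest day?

11

Schedule J12@1, J14@1, J10@3, J11@3, J13@3: d1:7  d2:2  d3:11  d4:11  d5:11  d6:8 — peak 11.
No arrangement of the 12 feasible schedules does better.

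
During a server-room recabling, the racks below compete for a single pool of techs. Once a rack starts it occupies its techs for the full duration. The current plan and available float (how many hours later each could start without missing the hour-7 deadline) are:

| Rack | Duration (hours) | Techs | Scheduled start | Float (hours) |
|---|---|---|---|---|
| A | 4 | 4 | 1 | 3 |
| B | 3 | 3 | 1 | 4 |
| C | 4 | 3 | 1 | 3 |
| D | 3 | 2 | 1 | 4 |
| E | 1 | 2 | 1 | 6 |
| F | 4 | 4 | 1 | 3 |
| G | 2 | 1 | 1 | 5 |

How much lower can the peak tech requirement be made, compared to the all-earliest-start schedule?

8

Early-start peak: h1:19  h2:17  h3:16  h4:11  h5:0  h6:0  h7:0 ⇒ 19.
Leveled (A@1, B@1, C@1, D@5, E@5, F@4, G@1): h1:11  h2:11  h3:10  h4:11  h5:8  h6:6  h7:6 ⇒ 11.
Reduction 19 − 11 = 8.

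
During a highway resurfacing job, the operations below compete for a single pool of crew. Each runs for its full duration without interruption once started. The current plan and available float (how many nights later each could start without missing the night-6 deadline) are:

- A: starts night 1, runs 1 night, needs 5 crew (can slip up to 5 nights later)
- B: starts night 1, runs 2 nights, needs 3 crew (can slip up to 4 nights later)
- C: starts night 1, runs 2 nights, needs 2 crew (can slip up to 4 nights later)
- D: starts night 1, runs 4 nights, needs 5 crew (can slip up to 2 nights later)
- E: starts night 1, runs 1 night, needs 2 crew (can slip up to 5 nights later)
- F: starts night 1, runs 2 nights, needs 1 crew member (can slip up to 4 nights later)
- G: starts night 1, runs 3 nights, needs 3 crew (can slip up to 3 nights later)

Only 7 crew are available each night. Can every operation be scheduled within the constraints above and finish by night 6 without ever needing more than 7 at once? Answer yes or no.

no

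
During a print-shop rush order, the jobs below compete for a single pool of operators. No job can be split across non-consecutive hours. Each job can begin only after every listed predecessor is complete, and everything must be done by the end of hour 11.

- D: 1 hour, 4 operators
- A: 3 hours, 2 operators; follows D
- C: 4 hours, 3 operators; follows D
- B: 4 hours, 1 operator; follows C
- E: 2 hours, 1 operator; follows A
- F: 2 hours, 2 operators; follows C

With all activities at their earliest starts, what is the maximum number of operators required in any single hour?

Early-start schedule: D@1, A@2, C@2, B@6, E@5, F@6.
Load per hour: hour 1: 4, hour 2: 5, hour 3: 5, hour 4: 5, hour 5: 4, hour 6: 4, hour 7: 3, hour 8: 1, hour 9: 1, hour 10: 0, hour 11: 0.
Peak is 5.

5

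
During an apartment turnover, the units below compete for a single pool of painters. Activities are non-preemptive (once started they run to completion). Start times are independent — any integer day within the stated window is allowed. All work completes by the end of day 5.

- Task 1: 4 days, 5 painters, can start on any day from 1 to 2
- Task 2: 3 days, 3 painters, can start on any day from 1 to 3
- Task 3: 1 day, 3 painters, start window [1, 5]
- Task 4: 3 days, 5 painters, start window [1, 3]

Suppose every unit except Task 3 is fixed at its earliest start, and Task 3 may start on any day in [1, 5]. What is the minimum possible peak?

Task 3@1: d1:16  d2:13  d3:13  d4:5  d5:0 → peak 16
Task 3@2: d1:13  d2:16  d3:13  d4:5  d5:0 → peak 16
Task 3@3: d1:13  d2:13  d3:16  d4:5  d5:0 → peak 16
Task 3@4: d1:13  d2:13  d3:13  d4:8  d5:0 → peak 13
Task 3@5: d1:13  d2:13  d3:13  d4:5  d5:3 → peak 13
Best is Task 3@4, peak 13.

13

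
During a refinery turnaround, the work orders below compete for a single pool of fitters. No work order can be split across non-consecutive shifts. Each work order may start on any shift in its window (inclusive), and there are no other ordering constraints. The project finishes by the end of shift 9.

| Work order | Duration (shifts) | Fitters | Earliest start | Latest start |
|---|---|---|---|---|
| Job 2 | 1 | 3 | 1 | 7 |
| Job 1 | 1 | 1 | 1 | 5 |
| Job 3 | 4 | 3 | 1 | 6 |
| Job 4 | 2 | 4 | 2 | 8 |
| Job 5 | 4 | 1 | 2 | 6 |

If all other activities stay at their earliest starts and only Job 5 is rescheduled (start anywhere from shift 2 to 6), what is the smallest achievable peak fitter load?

7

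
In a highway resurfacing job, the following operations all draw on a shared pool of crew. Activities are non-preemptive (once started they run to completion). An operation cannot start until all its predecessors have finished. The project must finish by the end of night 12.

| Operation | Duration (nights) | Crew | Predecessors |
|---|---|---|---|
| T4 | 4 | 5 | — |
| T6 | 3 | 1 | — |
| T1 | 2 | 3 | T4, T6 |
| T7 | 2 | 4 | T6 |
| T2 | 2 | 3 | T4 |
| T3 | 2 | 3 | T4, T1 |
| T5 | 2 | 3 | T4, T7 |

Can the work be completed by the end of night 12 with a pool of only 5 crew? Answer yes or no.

The minimum achievable peak is 6; 5 < 6, so no feasible schedule stays within the cap.

no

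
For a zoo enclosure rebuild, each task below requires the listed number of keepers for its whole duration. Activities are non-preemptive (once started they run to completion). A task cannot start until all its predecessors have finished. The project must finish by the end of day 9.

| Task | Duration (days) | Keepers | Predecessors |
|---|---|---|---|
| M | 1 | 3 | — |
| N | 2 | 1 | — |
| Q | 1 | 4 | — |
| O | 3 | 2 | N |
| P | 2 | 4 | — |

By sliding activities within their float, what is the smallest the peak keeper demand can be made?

4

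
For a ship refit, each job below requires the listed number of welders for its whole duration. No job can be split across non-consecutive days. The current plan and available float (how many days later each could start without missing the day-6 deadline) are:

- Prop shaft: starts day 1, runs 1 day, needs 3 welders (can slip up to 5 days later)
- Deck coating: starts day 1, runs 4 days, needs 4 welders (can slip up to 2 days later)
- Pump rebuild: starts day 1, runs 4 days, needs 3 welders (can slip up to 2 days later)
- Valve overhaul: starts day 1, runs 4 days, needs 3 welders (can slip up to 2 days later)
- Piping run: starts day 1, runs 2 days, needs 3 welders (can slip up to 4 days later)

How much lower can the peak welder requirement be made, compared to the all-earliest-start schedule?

Early-start peak: d1:16  d2:13  d3:10  d4:10  d5:0  d6:0 ⇒ 16.
Leveled (Prop shaft@1, Deck coating@1, Pump rebuild@1, Valve overhaul@2, Piping run@5): d1:10  d2:10  d3:10  d4:10  d5:6  d6:3 ⇒ 10.
Reduction 16 − 10 = 6.

6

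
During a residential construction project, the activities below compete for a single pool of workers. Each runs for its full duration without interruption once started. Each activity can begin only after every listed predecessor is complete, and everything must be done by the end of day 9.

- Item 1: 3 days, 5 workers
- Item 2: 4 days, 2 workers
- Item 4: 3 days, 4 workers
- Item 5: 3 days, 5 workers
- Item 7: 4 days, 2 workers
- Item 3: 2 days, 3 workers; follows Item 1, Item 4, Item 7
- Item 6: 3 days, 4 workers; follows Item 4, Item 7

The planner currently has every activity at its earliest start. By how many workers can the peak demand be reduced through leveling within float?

Early-start peak: d1:18  d2:18  d3:18  d4:4  d5:7  d6:7  d7:4  d8:0  d9:0 ⇒ 18.
Leveled (Item 1@1, Item 2@1, Item 4@4, Item 5@5, Item 7@1, Item 3@8, Item 6@7): d1:9  d2:9  d3:9  d4:8  d5:9  d6:9  d7:9  d8:7  d9:7 ⇒ 9.
Reduction 18 − 9 = 9.

9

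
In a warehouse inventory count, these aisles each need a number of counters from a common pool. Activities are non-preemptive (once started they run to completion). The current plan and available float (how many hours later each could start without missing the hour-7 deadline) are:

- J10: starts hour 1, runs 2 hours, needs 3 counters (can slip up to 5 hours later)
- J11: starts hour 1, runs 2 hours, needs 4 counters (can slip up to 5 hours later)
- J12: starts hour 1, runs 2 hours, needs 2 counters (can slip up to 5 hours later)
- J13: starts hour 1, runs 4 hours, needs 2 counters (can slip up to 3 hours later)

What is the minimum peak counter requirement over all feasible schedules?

5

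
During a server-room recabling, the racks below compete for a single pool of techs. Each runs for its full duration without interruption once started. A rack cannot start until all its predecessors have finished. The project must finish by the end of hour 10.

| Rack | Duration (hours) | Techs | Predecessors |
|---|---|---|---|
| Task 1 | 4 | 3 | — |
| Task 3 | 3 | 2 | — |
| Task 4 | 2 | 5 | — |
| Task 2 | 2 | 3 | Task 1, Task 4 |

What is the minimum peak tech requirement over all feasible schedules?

Early-start (Task 1@1, Task 3@1, Task 4@1, Task 2@5) gives peak 10: h1:10  h2:10  h3:5  h4:3  h5:3  h6:3  h7:0  h8:0  h9:0  h10:0.
Shift Task 4→5, Task 2→7.
Schedule Task 1@1, Task 3@1, Task 4@5, Task 2@7: h1:5  h2:5  h3:5  h4:3  h5:5  h6:5  h7:3  h8:3  h9:0  h10:0 — peak 5.

5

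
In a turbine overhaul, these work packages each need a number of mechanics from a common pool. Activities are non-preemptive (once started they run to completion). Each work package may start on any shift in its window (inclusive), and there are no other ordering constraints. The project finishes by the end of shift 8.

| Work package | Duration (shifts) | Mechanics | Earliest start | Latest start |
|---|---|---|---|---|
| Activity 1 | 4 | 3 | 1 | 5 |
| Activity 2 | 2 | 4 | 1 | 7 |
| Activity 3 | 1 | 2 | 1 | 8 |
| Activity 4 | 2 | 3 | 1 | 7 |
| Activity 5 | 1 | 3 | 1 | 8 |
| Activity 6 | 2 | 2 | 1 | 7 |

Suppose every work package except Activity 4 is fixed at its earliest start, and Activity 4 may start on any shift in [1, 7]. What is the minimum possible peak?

14

Activity 4@1: s1:17  s2:12  s3:3  s4:3  s5:0  s6:0  s7:0  s8:0 → peak 17
Activity 4@2: s1:14  s2:12  s3:6  s4:3  s5:0  s6:0  s7:0  s8:0 → peak 14
Activity 4@3: s1:14  s2:9  s3:6  s4:6  s5:0  s6:0  s7:0  s8:0 → peak 14
Activity 4@4: s1:14  s2:9  s3:3  s4:6  s5:3  s6:0  s7:0  s8:0 → peak 14
Activity 4@5: s1:14  s2:9  s3:3  s4:3  s5:3  s6:3  s7:0  s8:0 → peak 14
Activity 4@6: s1:14  s2:9  s3:3  s4:3  s5:0  s6:3  s7:3  s8:0 → peak 14
Activity 4@7: s1:14  s2:9  s3:3  s4:3  s5:0  s6:0  s7:3  s8:3 → peak 14
Best is Activity 4@2, peak 14.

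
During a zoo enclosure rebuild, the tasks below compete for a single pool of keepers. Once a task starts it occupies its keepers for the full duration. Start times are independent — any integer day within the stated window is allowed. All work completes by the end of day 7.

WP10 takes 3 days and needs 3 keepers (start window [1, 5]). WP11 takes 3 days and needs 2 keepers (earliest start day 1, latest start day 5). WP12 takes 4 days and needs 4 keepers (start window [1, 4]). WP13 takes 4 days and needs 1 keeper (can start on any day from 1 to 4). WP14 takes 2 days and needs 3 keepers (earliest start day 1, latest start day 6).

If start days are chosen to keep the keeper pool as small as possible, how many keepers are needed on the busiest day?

Early-start (WP10@1, WP11@1, WP12@1, WP13@1, WP14@1) gives peak 13: d1:13  d2:13  d3:10  d4:5  d5:0  d6:0  d7:0.
Shift WP12→4, WP14→5.
Schedule WP10@1, WP11@1, WP12@4, WP13@1, WP14@5: d1:6  d2:6  d3:6  d4:5  d5:7  d6:7  d7:4 — peak 7.

7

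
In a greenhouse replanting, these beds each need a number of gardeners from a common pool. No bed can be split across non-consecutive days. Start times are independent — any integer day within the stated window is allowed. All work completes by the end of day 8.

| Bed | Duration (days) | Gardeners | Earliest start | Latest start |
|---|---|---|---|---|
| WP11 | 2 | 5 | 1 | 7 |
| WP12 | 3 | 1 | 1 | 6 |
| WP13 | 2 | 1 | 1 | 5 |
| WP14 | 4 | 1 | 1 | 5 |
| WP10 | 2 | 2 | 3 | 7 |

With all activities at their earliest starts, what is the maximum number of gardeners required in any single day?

Early-start schedule: WP11@1, WP12@1, WP13@1, WP14@1, WP10@3.
Load per day: day 1: 8, day 2: 8, day 3: 4, day 4: 3, day 5: 0, day 6: 0, day 7: 0, day 8: 0.
Peak is 8.

8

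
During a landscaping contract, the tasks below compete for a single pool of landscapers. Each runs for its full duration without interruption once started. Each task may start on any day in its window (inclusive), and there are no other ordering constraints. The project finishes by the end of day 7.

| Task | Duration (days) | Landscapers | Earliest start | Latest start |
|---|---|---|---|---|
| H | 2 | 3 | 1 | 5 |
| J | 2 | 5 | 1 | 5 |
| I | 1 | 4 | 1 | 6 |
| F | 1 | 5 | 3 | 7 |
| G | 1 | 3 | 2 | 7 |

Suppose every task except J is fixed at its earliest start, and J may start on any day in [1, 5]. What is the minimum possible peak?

J@1: d1:12  d2:11  d3:5  d4:0  d5:0  d6:0  d7:0 → peak 12
J@2: d1:7  d2:11  d3:10  d4:0  d5:0  d6:0  d7:0 → peak 11
J@3: d1:7  d2:6  d3:10  d4:5  d5:0  d6:0  d7:0 → peak 10
J@4: d1:7  d2:6  d3:5  d4:5  d5:5  d6:0  d7:0 → peak 7
J@5: d1:7  d2:6  d3:5  d4:0  d5:5  d6:5  d7:0 → peak 7
Best is J@4, peak 7.

7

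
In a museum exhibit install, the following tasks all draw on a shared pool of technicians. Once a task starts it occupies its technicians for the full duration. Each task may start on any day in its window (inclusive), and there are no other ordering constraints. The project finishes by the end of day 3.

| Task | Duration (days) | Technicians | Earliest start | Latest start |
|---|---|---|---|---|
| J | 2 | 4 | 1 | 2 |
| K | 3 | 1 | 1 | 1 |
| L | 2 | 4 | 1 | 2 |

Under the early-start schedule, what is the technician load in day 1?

At early start, day 1 has: J, K, L.
Demand: 4 + 1 + 4 = 9.

9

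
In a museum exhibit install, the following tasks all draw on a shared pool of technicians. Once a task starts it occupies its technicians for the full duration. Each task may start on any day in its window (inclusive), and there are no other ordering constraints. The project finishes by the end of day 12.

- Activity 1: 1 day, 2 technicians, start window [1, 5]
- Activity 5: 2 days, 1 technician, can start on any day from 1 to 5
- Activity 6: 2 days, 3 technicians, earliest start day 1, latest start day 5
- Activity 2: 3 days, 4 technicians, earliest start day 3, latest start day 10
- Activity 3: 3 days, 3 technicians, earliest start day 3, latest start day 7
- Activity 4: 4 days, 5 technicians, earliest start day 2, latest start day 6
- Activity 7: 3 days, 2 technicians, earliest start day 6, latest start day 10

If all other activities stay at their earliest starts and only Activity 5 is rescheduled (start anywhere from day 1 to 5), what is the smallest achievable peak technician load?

Activity 5@1: d1:6  d2:9  d3:12  d4:12  d5:12  d6:2  d7:2  d8:2  d9:0  d10:0  d11:0  d12:0 → peak 12
Activity 5@2: d1:5  d2:9  d3:13  d4:12  d5:12  d6:2  d7:2  d8:2  d9:0  d10:0  d11:0  d12:0 → peak 13
Activity 5@3: d1:5  d2:8  d3:13  d4:13  d5:12  d6:2  d7:2  d8:2  d9:0  d10:0  d11:0  d12:0 → peak 13
Activity 5@4: d1:5  d2:8  d3:12  d4:13  d5:13  d6:2  d7:2  d8:2  d9:0  d10:0  d11:0  d12:0 → peak 13
Activity 5@5: d1:5  d2:8  d3:12  d4:12  d5:13  d6:3  d7:2  d8:2  d9:0  d10:0  d11:0  d12:0 → peak 13
Best is Activity 5@1, peak 12.

12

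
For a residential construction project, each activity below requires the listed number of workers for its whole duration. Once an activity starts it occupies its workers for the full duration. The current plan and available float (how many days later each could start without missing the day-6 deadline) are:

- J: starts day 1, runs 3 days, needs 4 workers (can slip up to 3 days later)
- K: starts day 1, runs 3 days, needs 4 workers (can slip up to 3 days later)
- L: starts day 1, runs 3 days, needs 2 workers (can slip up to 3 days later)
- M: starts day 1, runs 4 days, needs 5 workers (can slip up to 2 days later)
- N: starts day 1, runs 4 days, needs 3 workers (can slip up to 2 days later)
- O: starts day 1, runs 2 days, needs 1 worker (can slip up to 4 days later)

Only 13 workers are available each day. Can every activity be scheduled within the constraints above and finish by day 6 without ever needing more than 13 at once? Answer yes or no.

The minimum achievable peak is 14; 13 < 14, so no feasible schedule stays within the cap.

no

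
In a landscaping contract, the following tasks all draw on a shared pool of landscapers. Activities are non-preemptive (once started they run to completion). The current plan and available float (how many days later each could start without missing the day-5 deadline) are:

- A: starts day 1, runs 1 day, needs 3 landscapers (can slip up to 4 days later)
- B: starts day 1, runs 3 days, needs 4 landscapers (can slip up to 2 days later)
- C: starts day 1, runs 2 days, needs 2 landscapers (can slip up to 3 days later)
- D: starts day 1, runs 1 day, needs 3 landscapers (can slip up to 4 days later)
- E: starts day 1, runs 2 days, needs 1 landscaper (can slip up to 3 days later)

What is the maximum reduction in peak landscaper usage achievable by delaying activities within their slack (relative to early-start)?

Early-start peak: d1:13  d2:7  d3:4  d4:0  d5:0 ⇒ 13.
Leveled (A@1, B@3, C@1, D@2, E@3): d1:5  d2:5  d3:5  d4:5  d5:4 ⇒ 5.
Reduction 13 − 5 = 8.

8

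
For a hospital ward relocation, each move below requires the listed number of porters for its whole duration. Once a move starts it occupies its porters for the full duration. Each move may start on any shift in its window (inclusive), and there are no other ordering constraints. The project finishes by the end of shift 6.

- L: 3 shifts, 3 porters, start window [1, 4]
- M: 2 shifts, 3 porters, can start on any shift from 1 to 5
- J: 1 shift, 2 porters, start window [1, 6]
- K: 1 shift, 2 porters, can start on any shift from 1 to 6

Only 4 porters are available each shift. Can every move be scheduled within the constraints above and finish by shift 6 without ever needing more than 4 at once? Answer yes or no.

Schedule L@1, M@4, J@6, K@6: s1:3  s2:3  s3:3  s4:3  s5:3  s6:4 — peak 4 ≤ 4.

yes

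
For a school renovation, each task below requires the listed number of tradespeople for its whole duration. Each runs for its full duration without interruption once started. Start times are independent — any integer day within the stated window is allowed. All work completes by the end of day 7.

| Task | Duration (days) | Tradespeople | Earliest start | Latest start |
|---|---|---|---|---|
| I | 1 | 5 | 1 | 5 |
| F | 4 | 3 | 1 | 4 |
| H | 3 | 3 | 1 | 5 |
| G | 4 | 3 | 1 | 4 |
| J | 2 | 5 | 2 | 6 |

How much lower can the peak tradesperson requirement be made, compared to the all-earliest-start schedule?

6

Early-start peak: d1:14  d2:14  d3:14  d4:6  d5:0  d6:0  d7:0 ⇒ 14.
Leveled (I@1, F@1, H@5, G@2, J@6): d1:8  d2:6  d3:6  d4:6  d5:6  d6:8  d7:8 ⇒ 8.
Reduction 14 − 8 = 6.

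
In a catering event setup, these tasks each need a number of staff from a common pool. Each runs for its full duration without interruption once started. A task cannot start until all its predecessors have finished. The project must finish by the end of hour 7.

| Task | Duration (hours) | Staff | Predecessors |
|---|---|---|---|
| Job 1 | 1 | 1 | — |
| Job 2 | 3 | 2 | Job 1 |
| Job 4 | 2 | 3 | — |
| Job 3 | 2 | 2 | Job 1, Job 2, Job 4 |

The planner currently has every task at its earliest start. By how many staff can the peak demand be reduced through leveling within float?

1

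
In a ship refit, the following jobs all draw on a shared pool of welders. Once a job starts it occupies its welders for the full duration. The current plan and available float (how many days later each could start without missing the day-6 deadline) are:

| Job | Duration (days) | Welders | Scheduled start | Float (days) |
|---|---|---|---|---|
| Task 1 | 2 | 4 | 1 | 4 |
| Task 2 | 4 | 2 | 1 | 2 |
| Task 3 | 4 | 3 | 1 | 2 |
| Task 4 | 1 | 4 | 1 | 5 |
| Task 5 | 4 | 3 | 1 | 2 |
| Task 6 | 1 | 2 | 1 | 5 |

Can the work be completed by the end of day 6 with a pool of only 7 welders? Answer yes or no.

Total welder-days = 46; over 6 days the average is 46/6 > 7, so some day must exceed 7.

no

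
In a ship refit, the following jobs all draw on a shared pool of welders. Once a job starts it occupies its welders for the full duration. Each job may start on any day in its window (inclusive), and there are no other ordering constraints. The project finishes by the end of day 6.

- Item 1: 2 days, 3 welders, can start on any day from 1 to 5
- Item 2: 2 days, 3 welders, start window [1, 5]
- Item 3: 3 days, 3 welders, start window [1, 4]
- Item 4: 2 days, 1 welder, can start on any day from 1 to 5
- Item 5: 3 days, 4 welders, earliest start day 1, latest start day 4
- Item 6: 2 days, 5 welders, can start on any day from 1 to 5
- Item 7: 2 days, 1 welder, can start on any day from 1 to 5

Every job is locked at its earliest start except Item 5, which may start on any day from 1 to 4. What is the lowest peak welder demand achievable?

16

Item 5@1: d1:20  d2:20  d3:7  d4:0  d5:0  d6:0 → peak 20
Item 5@2: d1:16  d2:20  d3:7  d4:4  d5:0  d6:0 → peak 20
Item 5@3: d1:16  d2:16  d3:7  d4:4  d5:4  d6:0 → peak 16
Item 5@4: d1:16  d2:16  d3:3  d4:4  d5:4  d6:4 → peak 16
Best is Item 5@3, peak 16.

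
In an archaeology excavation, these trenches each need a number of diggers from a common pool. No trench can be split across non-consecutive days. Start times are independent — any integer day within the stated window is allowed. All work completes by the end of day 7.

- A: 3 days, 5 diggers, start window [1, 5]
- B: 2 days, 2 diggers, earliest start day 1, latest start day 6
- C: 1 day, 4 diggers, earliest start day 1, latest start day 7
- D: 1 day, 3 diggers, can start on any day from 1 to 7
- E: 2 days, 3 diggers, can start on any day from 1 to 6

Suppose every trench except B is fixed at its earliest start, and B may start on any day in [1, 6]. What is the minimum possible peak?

B@1: d1:17  d2:10  d3:5  d4:0  d5:0  d6:0  d7:0 → peak 17
B@2: d1:15  d2:10  d3:7  d4:0  d5:0  d6:0  d7:0 → peak 15
B@3: d1:15  d2:8  d3:7  d4:2  d5:0  d6:0  d7:0 → peak 15
B@4: d1:15  d2:8  d3:5  d4:2  d5:2  d6:0  d7:0 → peak 15
B@5: d1:15  d2:8  d3:5  d4:0  d5:2  d6:2  d7:0 → peak 15
B@6: d1:15  d2:8  d3:5  d4:0  d5:0  d6:2  d7:2 → peak 15
Best is B@2, peak 15.

15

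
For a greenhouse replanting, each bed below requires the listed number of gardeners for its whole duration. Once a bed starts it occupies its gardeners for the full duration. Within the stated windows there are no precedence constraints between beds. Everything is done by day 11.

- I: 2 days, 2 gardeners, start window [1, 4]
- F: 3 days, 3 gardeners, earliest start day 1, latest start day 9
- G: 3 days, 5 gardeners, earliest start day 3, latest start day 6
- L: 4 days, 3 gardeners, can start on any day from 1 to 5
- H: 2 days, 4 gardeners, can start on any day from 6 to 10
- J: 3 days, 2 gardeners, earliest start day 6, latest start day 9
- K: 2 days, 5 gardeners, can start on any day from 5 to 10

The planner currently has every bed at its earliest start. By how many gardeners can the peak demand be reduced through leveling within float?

Early-start peak: d1:8  d2:8  d3:11  d4:8  d5:10  d6:11  d7:6  d8:2  d9:0  d10:0  d11:0 ⇒ 11.
Leveled (I@4, F@1, G@5, L@1, H@8, J@6, K@10): d1:6  d2:6  d3:6  d4:5  d5:7  d6:7  d7:7  d8:6  d9:4  d10:5  d11:5 ⇒ 7.
Reduction 11 − 7 = 4.

4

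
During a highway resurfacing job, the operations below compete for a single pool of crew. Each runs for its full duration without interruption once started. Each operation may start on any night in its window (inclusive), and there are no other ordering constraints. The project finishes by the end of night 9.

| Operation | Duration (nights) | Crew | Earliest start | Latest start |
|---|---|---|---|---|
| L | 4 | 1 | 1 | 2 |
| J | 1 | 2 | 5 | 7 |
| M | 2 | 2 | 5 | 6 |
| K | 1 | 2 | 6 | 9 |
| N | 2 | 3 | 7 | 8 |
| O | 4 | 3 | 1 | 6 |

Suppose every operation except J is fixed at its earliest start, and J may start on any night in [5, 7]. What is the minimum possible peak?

4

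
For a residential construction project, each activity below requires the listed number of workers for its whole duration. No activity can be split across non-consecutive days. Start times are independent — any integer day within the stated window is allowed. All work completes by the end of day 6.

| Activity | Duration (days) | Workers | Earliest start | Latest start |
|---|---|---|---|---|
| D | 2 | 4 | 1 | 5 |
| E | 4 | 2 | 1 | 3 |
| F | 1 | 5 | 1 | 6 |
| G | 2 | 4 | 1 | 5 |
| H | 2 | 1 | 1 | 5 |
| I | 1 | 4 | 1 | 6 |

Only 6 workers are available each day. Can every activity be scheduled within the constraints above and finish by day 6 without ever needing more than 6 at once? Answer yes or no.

yes

Schedule D@1, E@1, F@5, G@3, H@5, I@6: d1:6  d2:6  d3:6  d4:6  d5:6  d6:5 — peak 6 ≤ 6.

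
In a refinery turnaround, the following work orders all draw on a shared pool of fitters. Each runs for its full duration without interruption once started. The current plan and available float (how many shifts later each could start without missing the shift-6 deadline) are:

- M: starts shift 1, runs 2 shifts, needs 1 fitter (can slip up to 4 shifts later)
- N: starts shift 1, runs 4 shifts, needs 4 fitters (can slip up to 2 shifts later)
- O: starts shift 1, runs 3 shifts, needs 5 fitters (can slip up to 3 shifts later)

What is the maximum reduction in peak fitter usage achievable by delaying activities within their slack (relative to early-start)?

1

Early-start peak: s1:10  s2:10  s3:9  s4:4  s5:0  s6:0 ⇒ 10.
Leveled (M@1, N@1, O@3): s1:5  s2:5  s3:9  s4:9  s5:5  s6:0 ⇒ 9.
Reduction 10 − 9 = 1.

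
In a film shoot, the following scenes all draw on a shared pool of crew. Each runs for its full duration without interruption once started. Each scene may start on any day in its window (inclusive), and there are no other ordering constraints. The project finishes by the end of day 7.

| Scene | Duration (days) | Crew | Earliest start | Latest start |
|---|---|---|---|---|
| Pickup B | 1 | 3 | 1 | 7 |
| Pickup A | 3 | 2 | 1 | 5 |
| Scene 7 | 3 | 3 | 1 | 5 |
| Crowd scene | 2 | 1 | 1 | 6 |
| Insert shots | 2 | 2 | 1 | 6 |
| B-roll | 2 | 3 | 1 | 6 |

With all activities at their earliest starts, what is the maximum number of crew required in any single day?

Early-start schedule: Pickup B@1, Pickup A@1, Scene 7@1, Crowd scene@1, Insert shots@1, B-roll@1.
Load per day: day 1: 14, day 2: 11, day 3: 5, day 4: 0, day 5: 0, day 6: 0, day 7: 0.
Peak is 14.

14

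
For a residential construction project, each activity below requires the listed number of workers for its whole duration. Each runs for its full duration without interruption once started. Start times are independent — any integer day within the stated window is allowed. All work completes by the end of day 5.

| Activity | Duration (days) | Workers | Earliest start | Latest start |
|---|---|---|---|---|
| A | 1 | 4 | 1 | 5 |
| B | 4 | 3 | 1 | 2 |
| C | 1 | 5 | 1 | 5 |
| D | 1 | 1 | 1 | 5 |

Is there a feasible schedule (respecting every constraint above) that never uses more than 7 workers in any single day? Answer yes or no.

Schedule A@1, B@1, C@5, D@2: d1:7  d2:4  d3:3  d4:3  d5:5 — peak 7 ≤ 7.

yes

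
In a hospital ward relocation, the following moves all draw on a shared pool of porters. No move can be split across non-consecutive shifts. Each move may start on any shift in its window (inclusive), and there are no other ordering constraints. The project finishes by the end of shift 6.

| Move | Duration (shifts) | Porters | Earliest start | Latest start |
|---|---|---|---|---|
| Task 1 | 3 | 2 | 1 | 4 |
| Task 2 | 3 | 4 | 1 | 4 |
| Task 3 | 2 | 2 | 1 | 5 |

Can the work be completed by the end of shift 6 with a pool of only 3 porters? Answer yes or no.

no

Total porter-shifts = 22; over 6 shifts the average is 22/6 > 3, so some shift must exceed 3.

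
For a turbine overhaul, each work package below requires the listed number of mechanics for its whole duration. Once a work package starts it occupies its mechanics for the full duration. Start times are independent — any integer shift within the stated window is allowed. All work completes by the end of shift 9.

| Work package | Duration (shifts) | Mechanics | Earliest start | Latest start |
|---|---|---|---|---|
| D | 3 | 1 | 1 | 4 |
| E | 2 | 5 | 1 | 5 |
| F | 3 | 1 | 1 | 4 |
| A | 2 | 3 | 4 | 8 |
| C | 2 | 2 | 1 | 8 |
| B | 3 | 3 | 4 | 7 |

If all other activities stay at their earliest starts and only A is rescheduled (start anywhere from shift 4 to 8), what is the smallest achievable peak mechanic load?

A@4: s1:9  s2:9  s3:2  s4:6  s5:6  s6:3  s7:0  s8:0  s9:0 → peak 9
A@5: s1:9  s2:9  s3:2  s4:3  s5:6  s6:6  s7:0  s8:0  s9:0 → peak 9
A@6: s1:9  s2:9  s3:2  s4:3  s5:3  s6:6  s7:3  s8:0  s9:0 → peak 9
A@7: s1:9  s2:9  s3:2  s4:3  s5:3  s6:3  s7:3  s8:3  s9:0 → peak 9
A@8: s1:9  s2:9  s3:2  s4:3  s5:3  s6:3  s7:0  s8:3  s9:3 → peak 9
Best is A@4, peak 9.

9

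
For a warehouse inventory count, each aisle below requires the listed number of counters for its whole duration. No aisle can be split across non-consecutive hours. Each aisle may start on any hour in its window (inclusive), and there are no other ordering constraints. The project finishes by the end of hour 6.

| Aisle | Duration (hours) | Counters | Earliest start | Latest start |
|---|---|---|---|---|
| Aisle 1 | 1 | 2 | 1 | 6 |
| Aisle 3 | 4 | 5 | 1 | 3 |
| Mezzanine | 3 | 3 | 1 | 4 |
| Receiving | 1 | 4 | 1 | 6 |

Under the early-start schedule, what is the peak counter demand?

Early-start schedule: Aisle 1@1, Aisle 3@1, Mezzanine@1, Receiving@1.
Load per hour: hour 1: 14, hour 2: 8, hour 3: 8, hour 4: 5, hour 5: 0, hour 6: 0.
Peak is 14.

14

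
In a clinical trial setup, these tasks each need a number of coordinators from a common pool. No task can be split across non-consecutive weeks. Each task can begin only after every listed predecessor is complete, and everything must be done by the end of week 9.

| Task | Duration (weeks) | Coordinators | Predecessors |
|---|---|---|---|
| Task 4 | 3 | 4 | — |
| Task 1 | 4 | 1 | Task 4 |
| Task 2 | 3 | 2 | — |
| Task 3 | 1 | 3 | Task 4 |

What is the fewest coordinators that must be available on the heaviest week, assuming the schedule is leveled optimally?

4

Early-start (Task 4@1, Task 1@4, Task 2@1, Task 3@4) gives peak 6: w1:6  w2:6  w3:6  w4:4  w5:1  w6:1  w7:1  w8:0  w9:0.
Shift Task 2→4, Task 3→7.
Schedule Task 4@1, Task 1@4, Task 2@4, Task 3@7: w1:4  w2:4  w3:4  w4:3  w5:3  w6:3  w7:4  w8:0  w9:0 — peak 4.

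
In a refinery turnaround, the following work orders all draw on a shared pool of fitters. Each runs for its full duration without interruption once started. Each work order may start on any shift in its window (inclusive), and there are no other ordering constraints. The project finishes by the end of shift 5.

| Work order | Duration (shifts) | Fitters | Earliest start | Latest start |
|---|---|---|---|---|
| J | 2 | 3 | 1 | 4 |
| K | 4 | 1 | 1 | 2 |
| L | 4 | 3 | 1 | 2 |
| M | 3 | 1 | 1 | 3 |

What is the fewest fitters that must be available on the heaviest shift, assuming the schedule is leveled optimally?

7

Early-start (J@1, K@1, L@1, M@1) gives peak 8: s1:8  s2:8  s3:5  s4:4  s5:0.
Shift M→3.
Schedule J@1, K@1, L@1, M@3: s1:7  s2:7  s3:5  s4:5  s5:1 — peak 7.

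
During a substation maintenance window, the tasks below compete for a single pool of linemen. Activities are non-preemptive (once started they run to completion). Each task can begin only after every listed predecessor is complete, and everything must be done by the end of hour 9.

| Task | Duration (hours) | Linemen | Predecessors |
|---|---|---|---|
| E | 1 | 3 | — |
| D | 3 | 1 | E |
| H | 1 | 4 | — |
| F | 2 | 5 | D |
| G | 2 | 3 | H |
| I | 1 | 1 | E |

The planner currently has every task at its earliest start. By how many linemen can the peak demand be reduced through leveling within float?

2

Early-start peak: h1:7  h2:5  h3:4  h4:1  h5:5  h6:5  h7:0  h8:0  h9:0 ⇒ 7.
Leveled (E@1, D@2, H@2, F@5, G@3, I@3): h1:3  h2:5  h3:5  h4:4  h5:5  h6:5  h7:0  h8:0  h9:0 ⇒ 5.
Reduction 7 − 5 = 2.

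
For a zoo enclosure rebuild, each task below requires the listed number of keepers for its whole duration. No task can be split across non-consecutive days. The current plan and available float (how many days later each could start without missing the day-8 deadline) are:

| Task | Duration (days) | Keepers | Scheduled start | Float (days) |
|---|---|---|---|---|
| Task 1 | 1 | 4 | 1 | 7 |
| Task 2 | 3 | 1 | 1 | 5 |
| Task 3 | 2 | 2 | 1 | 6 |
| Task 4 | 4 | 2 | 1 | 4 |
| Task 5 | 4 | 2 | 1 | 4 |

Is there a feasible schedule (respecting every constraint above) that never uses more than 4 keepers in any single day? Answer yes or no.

yes

Schedule Task 1@1, Task 2@2, Task 3@2, Task 4@4, Task 5@5: d1:4  d2:3  d3:3  d4:3  d5:4  d6:4  d7:4  d8:2 — peak 4 ≤ 4.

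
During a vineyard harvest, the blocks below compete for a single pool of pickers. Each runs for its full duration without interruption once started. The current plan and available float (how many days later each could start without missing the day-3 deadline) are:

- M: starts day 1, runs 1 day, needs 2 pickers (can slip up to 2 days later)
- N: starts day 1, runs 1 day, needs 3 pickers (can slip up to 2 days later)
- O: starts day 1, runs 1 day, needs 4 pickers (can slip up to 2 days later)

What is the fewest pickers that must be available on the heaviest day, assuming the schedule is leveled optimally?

Early-start (M@1, N@1, O@1) gives peak 9: d1:9  d2:0  d3:0.
Shift N→2, O→3.
Schedule M@1, N@2, O@3: d1:2  d2:3  d3:4 — peak 4.

4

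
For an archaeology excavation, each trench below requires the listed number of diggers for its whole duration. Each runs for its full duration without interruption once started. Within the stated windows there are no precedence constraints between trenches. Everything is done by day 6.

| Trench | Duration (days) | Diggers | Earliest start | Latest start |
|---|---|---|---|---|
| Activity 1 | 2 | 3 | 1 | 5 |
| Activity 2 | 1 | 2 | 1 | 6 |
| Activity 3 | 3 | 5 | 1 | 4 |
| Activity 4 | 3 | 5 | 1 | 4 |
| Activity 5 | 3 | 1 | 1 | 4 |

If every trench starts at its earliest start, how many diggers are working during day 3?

11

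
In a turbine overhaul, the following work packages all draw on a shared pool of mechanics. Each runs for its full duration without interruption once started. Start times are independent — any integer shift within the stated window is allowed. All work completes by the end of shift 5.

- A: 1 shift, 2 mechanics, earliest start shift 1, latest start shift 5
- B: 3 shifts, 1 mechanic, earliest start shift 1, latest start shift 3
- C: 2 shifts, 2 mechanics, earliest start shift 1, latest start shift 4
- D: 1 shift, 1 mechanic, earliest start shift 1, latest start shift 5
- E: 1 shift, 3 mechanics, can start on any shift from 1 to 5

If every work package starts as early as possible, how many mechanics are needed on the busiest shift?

Early-start schedule: A@1, B@1, C@1, D@1, E@1.
Load per shift: shift 1: 9, shift 2: 3, shift 3: 1, shift 4: 0, shift 5: 0.
Peak is 9.

9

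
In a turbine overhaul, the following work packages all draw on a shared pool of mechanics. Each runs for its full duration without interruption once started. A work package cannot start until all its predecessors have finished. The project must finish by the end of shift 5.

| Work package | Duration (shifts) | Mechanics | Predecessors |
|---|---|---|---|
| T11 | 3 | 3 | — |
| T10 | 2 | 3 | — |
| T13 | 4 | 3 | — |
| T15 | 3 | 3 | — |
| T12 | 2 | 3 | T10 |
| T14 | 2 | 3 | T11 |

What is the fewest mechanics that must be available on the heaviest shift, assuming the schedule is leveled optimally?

Schedule T11@1, T10@1, T13@1, T15@1, T12@3, T14@4: s1:12  s2:12  s3:12  s4:9  s5:3 — peak 12.
No arrangement of the 18 feasible schedules does better.

12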